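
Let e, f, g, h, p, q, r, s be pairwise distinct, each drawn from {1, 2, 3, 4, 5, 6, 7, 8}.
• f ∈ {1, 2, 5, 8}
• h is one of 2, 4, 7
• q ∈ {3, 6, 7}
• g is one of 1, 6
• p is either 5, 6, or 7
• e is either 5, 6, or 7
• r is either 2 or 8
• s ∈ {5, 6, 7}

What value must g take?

The 8 variables together cover exactly {1, 2, 3, 4, 5, 6, 7, 8} — 8 values for 8 variables — and 3 appears only in q's list, so q = 3.
The 7 still-open variables together cover exactly {1, 2, 4, 5, 6, 7, 8} — 7 values for 7 variables — and 4 appears only in h's list, so h = 4.
The 3 variables e, p, s are confined to {5, 6, 7}, which locks those values in; drop them from f, g.
So g = 1.

1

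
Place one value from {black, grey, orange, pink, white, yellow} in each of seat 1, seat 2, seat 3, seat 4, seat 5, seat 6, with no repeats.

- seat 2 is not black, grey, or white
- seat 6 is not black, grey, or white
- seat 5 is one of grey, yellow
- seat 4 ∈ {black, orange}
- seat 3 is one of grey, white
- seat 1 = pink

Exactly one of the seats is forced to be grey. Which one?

seat 1's domain is down to {pink}, so seat 1 = pink. Strike pink from seat 2, seat 6.
The 5 still-open variables draw from only 5 values {black, grey, orange, white, yellow}, so each is used; only seat 4 can be black, hence seat 4 = black.
The 4 still-open variables together cover exactly {grey, orange, white, yellow} — 4 values for 4 variables — and white appears only in seat 3's list, so seat 3 = white.
The 3 still-open variables draw from only 3 values {grey, orange, yellow}, so each is used; only seat 5 can be grey, hence seat 5 = grey.

seat 5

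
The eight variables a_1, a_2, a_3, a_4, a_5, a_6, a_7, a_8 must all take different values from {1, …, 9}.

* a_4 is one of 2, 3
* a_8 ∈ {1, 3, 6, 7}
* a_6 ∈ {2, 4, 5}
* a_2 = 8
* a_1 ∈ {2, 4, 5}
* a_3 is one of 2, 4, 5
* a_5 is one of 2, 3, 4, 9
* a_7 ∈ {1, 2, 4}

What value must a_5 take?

9

a_2 must be 8 (only option left).
a_1, a_3, a_6 between them cover only {2, 4, 5} — a naked triple. Remove those values from a_4, a_5, a_7.
That leaves a_4 = 3. So a_5, a_8 can't be 3.
So a_5 = 9.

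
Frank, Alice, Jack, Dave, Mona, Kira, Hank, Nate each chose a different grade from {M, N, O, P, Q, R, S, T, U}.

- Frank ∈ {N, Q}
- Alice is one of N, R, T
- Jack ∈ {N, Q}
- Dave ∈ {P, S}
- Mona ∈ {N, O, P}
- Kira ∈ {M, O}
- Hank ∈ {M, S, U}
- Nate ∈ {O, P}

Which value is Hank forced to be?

The 2 variables Frank and Jack are confined to {N, Q}, which locks those values in; drop them from Alice, Mona.
Mona and Nate between them cover only {O, P} — a naked pair. Remove those values from Dave, Kira.
Dave's domain is down to {S}, so Dave = S. Strike S from Hank.
Kira must be M (only option left). Remove M from Hank.
So Hank = U.

U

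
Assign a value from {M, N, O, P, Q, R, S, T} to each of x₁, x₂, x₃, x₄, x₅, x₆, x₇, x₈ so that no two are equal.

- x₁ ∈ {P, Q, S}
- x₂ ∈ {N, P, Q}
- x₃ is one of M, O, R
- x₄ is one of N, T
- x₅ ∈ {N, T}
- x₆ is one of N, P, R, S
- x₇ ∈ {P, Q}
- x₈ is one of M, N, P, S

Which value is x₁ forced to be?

The 8 variables together cover exactly {M, N, O, P, Q, R, S, T} — 8 values for 8 variables — and O appears only in x₃'s list, so x₃ = O.
Among the 7 still-open variables, M fits only x₈ (and all 7 values in {M, N, P, Q, R, S, T} must be used), so x₈ = M.
The 6 still-open variables draw from only 6 values {N, P, Q, R, S, T}, so each is used; only x₆ can be R, hence x₆ = R.
The 5 still-open variables together cover exactly {N, P, Q, S, T} — 5 values for 5 variables — and S appears only in x₁'s list, so x₁ = S.

S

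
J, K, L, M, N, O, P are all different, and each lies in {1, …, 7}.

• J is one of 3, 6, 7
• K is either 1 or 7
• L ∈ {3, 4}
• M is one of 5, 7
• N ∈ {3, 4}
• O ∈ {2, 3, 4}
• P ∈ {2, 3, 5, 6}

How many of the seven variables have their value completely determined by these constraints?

The 7 variables draw from only 7 values {1, 2, 3, 4, 5, 6, 7}, so each is used; only K can be 1, hence K = 1.
L and N share exactly the 2 values {3, 4}; by pigeonhole those values go to them, so strike 3, 4 from J, O, P.
O has just one choice, so O = 2. So P can't be 2.
Determined: K=1, O=2. The other variables each still have more than one consistent value. That makes 2.

2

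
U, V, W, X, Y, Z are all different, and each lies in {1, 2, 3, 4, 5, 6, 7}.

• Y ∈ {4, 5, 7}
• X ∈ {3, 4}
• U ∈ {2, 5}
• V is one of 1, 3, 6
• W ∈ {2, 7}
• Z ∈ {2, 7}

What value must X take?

3

The 2 variables W and Z are confined to {2, 7}, which locks those values in; drop them from U, Y.
That leaves U = 5. Remove 5 from Y.
Y has just one choice, so Y = 4. Eliminate 4 elsewhere: X.
So X = 3.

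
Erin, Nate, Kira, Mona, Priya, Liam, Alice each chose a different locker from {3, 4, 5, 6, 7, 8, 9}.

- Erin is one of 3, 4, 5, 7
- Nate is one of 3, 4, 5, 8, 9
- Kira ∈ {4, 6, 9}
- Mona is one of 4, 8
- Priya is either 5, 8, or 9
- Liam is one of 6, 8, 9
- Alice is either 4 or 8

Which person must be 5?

Priya

Among the 7 variables, 7 fits only Erin (and all 7 values in {3, 4, 5, 6, 7, 8, 9} must be used), so Erin = 7.
The 6 still-open variables draw from only 6 values {3, 4, 5, 6, 8, 9}, so each is used; only Nate can be 3, hence Nate = 3.
Among the 5 still-open variables, 5 fits only Priya (and all 5 values in {4, 5, 6, 8, 9} must be used), so Priya = 5.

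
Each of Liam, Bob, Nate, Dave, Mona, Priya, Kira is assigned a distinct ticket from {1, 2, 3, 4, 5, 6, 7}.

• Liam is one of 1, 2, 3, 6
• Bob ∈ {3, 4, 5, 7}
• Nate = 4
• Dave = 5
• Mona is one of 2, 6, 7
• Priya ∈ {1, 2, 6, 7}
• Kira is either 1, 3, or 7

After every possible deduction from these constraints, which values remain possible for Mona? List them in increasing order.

2, 6, 7

Nate has just one choice, so Nate = 4. So Bob can't be 4.
Dave must be 5 (only option left). Remove 5 from Bob.
No further eliminations apply; Mona can still be any of 2, 6, 7.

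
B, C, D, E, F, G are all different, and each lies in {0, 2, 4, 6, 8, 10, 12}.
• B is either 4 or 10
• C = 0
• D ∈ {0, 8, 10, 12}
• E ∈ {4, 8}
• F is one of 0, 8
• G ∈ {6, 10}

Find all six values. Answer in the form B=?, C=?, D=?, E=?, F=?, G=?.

B=10, C=0, D=12, E=4, F=8, G=6

C has just one choice, so C = 0. So D, F can't be 0.
F's domain is down to {8}, so F = 8. So D, E can't be 8.
E must be 4 (only option left). So B can't be 4.
B has just one choice, so B = 10. Remove 10 from D, G.
D has just one choice, so D = 12.
G's domain is down to {6}, so G = 6.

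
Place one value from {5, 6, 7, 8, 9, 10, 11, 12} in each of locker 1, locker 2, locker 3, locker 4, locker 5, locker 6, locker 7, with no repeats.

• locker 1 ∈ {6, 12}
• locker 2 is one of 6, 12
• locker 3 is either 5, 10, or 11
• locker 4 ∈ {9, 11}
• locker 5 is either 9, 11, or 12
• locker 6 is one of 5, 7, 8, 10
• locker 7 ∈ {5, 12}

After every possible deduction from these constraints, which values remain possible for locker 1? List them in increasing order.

The 2 variables locker 1 and locker 2 are confined to {6, 12}, which locks those values in; drop them from locker 5, locker 7.
locker 7's domain is down to {5}, so locker 7 = 5. Eliminate 5 elsewhere: locker 3, locker 6.
locker 4 and locker 5 between them cover only {9, 11} — a naked pair. Remove those values from locker 3.
locker 3 has just one choice, so locker 3 = 10. Strike 10 from locker 6.
No further eliminations apply; locker 1 can still be any of 6, 12.

6, 12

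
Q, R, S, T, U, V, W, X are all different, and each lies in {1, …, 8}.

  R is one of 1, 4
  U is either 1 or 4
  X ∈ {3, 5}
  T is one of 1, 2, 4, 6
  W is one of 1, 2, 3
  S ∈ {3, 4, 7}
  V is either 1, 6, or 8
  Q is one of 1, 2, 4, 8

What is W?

3

The 8 variables together cover exactly {1, 2, 3, 4, 5, 6, 7, 8} — 8 values for 8 variables — and 5 appears only in X's list, so X = 5.
The 7 still-open variables together cover exactly {1, 2, 3, 4, 6, 7, 8} — 7 values for 7 variables — and 7 appears only in S's list, so S = 7.
The 6 still-open variables together cover exactly {1, 2, 3, 4, 6, 8} — 6 values for 6 variables — and 3 appears only in W's list, so W = 3.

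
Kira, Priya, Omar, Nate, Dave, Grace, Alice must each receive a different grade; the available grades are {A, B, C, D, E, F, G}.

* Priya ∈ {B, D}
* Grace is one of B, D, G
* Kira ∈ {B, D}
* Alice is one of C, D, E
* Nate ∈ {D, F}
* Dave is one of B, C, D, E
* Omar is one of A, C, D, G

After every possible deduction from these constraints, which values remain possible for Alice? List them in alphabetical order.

The 7 variables draw from only 7 values {A, B, C, D, E, F, G}, so each is used; only Omar can be A, hence Omar = A.
Among the 6 still-open variables, F fits only Nate (and all 6 values in {B, C, D, E, F, G} must be used), so Nate = F.
The 5 still-open variables together cover exactly {B, C, D, E, G} — 5 values for 5 variables — and G appears only in Grace's list, so Grace = G.
Kira and Priya share exactly the 2 values {B, D}; by pigeonhole those values go to them, so strike B, D from Dave, Alice.
No further eliminations apply; Alice can still be any of C, E.

C, E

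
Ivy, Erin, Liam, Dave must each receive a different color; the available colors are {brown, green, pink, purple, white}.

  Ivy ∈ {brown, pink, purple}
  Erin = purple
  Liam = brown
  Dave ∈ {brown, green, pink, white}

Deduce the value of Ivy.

Erin's domain is down to {purple}, so Erin = purple. Eliminate purple elsewhere: Ivy.
Liam must be brown (only option left). Strike brown from Ivy, Dave.
So Ivy = pink.

pink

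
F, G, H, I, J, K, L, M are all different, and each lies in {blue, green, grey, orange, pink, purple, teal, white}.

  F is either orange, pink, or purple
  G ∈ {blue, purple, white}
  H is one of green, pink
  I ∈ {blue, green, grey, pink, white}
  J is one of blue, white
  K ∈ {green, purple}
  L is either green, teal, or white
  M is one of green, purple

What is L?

The 8 variables together cover exactly {blue, green, grey, orange, pink, purple, teal, white} — 8 values for 8 variables — and grey appears only in I's list, so I = grey.
The 7 still-open variables together cover exactly {blue, green, orange, pink, purple, teal, white} — 7 values for 7 variables — and orange appears only in F's list, so F = orange.
Among the 6 still-open variables, pink fits only H (and all 6 values in {blue, green, pink, purple, teal, white} must be used), so H = pink.
The 5 still-open variables draw from only 5 values {blue, green, purple, teal, white}, so each is used; only L can be teal, hence L = teal.

teal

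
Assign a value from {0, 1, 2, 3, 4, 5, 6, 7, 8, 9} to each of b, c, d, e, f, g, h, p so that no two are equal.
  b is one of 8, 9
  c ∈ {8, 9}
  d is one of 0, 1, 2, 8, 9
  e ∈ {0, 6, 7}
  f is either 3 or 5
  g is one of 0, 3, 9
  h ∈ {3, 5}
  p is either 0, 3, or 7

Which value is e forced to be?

b and c between them cover only {8, 9} — a naked pair. Remove those values from d, g.
f and h between them cover only {3, 5} — a naked pair. Remove those values from g, p.
g has just one choice, so g = 0. Eliminate 0 elsewhere: d, e, p.
That leaves p = 7. Remove 7 from e.
So e = 6.

6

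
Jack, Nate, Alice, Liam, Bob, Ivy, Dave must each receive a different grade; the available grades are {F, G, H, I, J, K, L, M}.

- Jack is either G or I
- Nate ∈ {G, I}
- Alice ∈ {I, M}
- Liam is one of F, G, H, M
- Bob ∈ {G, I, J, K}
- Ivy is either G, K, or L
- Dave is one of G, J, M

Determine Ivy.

Jack and Nate share exactly the 2 values {G, I}; by pigeonhole those values go to them, so strike G, I from Alice, Liam, Bob, Ivy, Dave.
Alice has just one choice, so Alice = M. Strike M from Liam, Dave.
Dave has just one choice, so Dave = J. So Bob can't be J.
Bob has just one choice, so Bob = K. Eliminate K elsewhere: Ivy.
So Ivy = L.

L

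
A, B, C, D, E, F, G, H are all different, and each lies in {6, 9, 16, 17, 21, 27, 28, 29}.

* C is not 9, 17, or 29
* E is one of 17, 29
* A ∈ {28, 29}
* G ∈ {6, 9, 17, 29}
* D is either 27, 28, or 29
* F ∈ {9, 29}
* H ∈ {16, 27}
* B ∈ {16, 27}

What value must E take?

17

The 8 variables draw from only 8 values {6, 9, 16, 17, 21, 27, 28, 29}, so each is used; only C can be 21, hence C = 21.
The 7 still-open variables draw from only 7 values {6, 9, 16, 17, 27, 28, 29}, so each is used; only G can be 6, hence G = 6.
The 6 still-open variables together cover exactly {9, 16, 17, 27, 28, 29} — 6 values for 6 variables — and 9 appears only in F's list, so F = 9.
Among the 5 still-open variables, 17 fits only E (and all 5 values in {16, 17, 27, 28, 29} must be used), so E = 17.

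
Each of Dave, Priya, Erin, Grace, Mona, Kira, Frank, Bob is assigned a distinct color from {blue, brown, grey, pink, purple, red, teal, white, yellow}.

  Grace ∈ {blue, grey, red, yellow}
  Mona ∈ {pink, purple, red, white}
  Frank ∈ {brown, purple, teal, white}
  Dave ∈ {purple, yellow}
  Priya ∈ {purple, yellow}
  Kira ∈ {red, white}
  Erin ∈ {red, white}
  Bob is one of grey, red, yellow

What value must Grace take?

Dave and Priya share exactly the 2 values {purple, yellow}; by pigeonhole those values go to them, so strike purple, yellow from Grace, Mona, Frank, Bob.
Erin and Kira share exactly the 2 values {red, white}; by pigeonhole those values go to them, so strike red, white from Grace, Mona, Frank, Bob.
Mona has just one choice, so Mona = pink.
That leaves Bob = grey. Strike grey from Grace.
So Grace = blue.

blue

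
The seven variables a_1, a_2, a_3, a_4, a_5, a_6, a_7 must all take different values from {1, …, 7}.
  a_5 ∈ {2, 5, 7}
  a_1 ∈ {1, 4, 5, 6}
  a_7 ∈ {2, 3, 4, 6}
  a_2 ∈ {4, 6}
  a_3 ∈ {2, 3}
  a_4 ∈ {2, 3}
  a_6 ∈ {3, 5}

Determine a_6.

The 7 variables together cover exactly {1, 2, 3, 4, 5, 6, 7} — 7 values for 7 variables — and 1 appears only in a_1's list, so a_1 = 1.
The 6 still-open variables draw from only 6 values {2, 3, 4, 5, 6, 7}, so each is used; only a_5 can be 7, hence a_5 = 7.
The 5 still-open variables together cover exactly {2, 3, 4, 5, 6} — 5 values for 5 variables — and 5 appears only in a_6's list, so a_6 = 5.

5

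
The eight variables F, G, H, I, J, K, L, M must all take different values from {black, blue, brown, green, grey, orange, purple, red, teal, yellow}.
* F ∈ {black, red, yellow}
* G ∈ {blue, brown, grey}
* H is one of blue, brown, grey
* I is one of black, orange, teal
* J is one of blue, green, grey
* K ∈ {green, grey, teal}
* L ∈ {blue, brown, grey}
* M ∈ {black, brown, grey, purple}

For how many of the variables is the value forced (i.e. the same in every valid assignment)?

2

G, H, L share exactly the 3 values {blue, brown, grey}; by pigeonhole those values go to them, so strike blue, brown, grey from J, K, M.
That leaves J = green. So K can't be green.
K must be teal (only option left). Remove teal from I.
Determined: J=green, K=teal. The other variables each still have more than one consistent value. That makes 2.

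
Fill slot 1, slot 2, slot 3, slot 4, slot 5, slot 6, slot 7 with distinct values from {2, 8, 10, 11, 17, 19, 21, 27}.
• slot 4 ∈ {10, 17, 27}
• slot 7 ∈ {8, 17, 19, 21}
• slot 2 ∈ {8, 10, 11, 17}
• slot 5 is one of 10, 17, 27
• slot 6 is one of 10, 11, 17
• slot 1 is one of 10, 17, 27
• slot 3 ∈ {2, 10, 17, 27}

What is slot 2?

The 3 variables slot 1, slot 4, slot 5 are confined to {10, 17, 27}, which locks those values in; drop them from slot 2, slot 3, slot 6, slot 7.
slot 3's domain is down to {2}, so slot 3 = 2.
slot 6's domain is down to {11}, so slot 6 = 11. Remove 11 from slot 2.
So slot 2 = 8.

8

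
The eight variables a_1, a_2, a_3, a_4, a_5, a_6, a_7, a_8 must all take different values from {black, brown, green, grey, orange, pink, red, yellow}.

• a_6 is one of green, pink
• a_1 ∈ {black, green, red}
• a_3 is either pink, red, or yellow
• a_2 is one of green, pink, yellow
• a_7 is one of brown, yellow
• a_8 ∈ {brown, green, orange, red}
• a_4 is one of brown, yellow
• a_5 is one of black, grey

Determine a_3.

red

Among the 8 variables, grey fits only a_5 (and all 8 values in {black, brown, green, grey, orange, pink, red, yellow} must be used), so a_5 = grey.
The 7 still-open variables together cover exactly {black, brown, green, orange, pink, red, yellow} — 7 values for 7 variables — and black appears only in a_1's list, so a_1 = black.
The 6 still-open variables together cover exactly {brown, green, orange, pink, red, yellow} — 6 values for 6 variables — and orange appears only in a_8's list, so a_8 = orange.
Among the 5 still-open variables, red fits only a_3 (and all 5 values in {brown, green, pink, red, yellow} must be used), so a_3 = red.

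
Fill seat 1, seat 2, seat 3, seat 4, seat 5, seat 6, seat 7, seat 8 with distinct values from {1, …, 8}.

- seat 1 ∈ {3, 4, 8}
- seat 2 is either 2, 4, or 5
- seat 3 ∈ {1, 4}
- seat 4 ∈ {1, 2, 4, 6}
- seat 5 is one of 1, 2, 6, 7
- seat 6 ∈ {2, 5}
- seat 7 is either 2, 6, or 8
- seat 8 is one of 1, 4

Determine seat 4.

6

Among the 8 variables, 3 fits only seat 1 (and all 8 values in {1, 2, 3, 4, 5, 6, 7, 8} must be used), so seat 1 = 3.
The 7 still-open variables draw from only 7 values {1, 2, 4, 5, 6, 7, 8}, so each is used; only seat 5 can be 7, hence seat 5 = 7.
Among the 6 still-open variables, 8 fits only seat 7 (and all 6 values in {1, 2, 4, 5, 6, 8} must be used), so seat 7 = 8.
Among the 5 still-open variables, 6 fits only seat 4 (and all 5 values in {1, 2, 4, 5, 6} must be used), so seat 4 = 6.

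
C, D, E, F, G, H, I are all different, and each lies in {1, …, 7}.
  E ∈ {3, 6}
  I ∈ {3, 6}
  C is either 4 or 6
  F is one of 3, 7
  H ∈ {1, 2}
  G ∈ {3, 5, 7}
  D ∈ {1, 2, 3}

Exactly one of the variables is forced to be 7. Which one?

F

The 7 variables together cover exactly {1, 2, 3, 4, 5, 6, 7} — 7 values for 7 variables — and 4 appears only in C's list, so C = 4.
Among the 6 still-open variables, 5 fits only G (and all 6 values in {1, 2, 3, 5, 6, 7} must be used), so G = 5.
The 5 still-open variables draw from only 5 values {1, 2, 3, 6, 7}, so each is used; only F can be 7, hence F = 7.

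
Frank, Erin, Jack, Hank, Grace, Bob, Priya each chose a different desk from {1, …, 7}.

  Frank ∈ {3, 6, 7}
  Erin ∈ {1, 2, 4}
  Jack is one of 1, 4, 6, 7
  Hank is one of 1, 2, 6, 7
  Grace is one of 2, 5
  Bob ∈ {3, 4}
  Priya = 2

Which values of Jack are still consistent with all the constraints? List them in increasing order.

Priya's domain is down to {2}, so Priya = 2. Remove 2 from Erin, Hank, Grace.
Grace's domain is down to {5}, so Grace = 5.
No further eliminations apply; Jack can still be any of 1, 4, 6, 7.

1, 4, 6, 7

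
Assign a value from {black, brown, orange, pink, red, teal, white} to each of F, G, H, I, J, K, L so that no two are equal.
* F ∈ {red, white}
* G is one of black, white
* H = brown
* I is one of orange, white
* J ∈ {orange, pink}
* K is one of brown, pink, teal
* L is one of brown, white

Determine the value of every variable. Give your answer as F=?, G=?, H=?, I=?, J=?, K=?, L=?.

H must be brown (only option left). Eliminate brown elsewhere: K, L.
L must be white (only option left). Eliminate white elsewhere: F, G, I.
F must be red (only option left).
G has just one choice, so G = black.
I has just one choice, so I = orange. Eliminate orange elsewhere: J.
J must be pink (only option left). Eliminate pink elsewhere: K.
K must be teal (only option left).

F=red, G=black, H=brown, I=orange, J=pink, K=teal, L=white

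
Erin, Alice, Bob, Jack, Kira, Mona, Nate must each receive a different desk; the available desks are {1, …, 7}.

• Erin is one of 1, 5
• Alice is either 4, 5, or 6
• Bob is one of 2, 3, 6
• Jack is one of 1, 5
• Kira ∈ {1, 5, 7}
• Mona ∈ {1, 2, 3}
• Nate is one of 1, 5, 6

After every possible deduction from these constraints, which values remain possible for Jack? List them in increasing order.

1, 5

The 7 variables draw from only 7 values {1, 2, 3, 4, 5, 6, 7}, so each is used; only Alice can be 4, hence Alice = 4.
The 6 still-open variables draw from only 6 values {1, 2, 3, 5, 6, 7}, so each is used; only Kira can be 7, hence Kira = 7.
The 2 variables Erin and Jack are confined to {1, 5}, which locks those values in; drop them from Mona, Nate.
Nate has just one choice, so Nate = 6. Eliminate 6 elsewhere: Bob.
No further eliminations apply; Jack can still be any of 1, 5.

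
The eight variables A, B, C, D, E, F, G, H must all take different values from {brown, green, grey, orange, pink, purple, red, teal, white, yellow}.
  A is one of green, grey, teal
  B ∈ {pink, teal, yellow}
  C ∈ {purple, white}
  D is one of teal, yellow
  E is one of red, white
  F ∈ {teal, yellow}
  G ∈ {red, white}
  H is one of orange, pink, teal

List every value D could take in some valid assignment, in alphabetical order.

The 2 variables D and F are confined to {teal, yellow}, which locks those values in; drop them from A, B, H.
B must be pink (only option left). So H can't be pink.
H must be orange (only option left).
E and G share exactly the 2 values {red, white}; by pigeonhole those values go to them, so strike red, white from C.
C's domain is down to {purple}, so C = purple.
No further eliminations apply; D can still be any of teal, yellow.

teal, yellow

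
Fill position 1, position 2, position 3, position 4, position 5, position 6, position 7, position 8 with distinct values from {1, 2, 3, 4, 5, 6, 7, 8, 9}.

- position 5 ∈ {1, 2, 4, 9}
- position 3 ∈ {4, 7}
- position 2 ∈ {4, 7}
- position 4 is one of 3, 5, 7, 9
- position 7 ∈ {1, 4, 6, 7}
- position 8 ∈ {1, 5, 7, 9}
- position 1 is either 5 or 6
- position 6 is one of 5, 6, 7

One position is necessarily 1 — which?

The 8 variables draw from only 8 values {1, 2, 3, 4, 5, 6, 7, 9}, so each is used; only position 5 can be 2, hence position 5 = 2.
Among the 7 still-open variables, 3 fits only position 4 (and all 7 values in {1, 3, 4, 5, 6, 7, 9} must be used), so position 4 = 3.
Among the 6 still-open variables, 9 fits only position 8 (and all 6 values in {1, 4, 5, 6, 7, 9} must be used), so position 8 = 9.
The 5 still-open variables draw from only 5 values {1, 4, 5, 6, 7}, so each is used; only position 7 can be 1, hence position 7 = 1.

position 7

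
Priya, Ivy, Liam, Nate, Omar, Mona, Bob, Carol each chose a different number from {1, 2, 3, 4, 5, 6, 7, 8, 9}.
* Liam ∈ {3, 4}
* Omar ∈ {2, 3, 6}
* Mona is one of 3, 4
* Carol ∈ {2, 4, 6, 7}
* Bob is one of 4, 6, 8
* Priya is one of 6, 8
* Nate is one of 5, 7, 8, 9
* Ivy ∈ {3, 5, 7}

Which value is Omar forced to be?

2

Among the 8 variables, 9 fits only Nate (and all 8 values in {2, 3, 4, 5, 6, 7, 8, 9} must be used), so Nate = 9.
The 7 still-open variables together cover exactly {2, 3, 4, 5, 6, 7, 8} — 7 values for 7 variables — and 5 appears only in Ivy's list, so Ivy = 5.
Among the 6 still-open variables, 7 fits only Carol (and all 6 values in {2, 3, 4, 6, 7, 8} must be used), so Carol = 7.
The 5 still-open variables draw from only 5 values {2, 3, 4, 6, 8}, so each is used; only Omar can be 2, hence Omar = 2.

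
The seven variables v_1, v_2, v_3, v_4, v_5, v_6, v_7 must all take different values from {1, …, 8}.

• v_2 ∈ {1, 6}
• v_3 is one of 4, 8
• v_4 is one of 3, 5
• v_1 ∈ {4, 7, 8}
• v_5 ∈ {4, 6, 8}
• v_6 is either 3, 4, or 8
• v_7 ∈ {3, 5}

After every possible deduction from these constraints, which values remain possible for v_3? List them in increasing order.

The 7 variables together cover exactly {1, 3, 4, 5, 6, 7, 8} — 7 values for 7 variables — and 1 appears only in v_2's list, so v_2 = 1.
The 6 still-open variables together cover exactly {3, 4, 5, 6, 7, 8} — 6 values for 6 variables — and 6 appears only in v_5's list, so v_5 = 6.
The 5 still-open variables draw from only 5 values {3, 4, 5, 7, 8}, so each is used; only v_1 can be 7, hence v_1 = 7.
v_4 and v_7 between them cover only {3, 5} — a naked pair. Remove those values from v_6.
No further eliminations apply; v_3 can still be any of 4, 8.

4, 8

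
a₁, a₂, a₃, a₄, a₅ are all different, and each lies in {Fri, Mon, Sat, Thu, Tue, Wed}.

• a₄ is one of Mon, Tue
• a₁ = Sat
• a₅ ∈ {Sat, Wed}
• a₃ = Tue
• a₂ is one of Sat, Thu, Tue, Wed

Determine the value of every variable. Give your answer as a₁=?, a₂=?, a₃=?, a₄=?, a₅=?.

a₁ must be Sat (only option left). Strike Sat from a₂, a₅.
a₃ must be Tue (only option left). Eliminate Tue elsewhere: a₂, a₄.
a₄ has just one choice, so a₄ = Mon.
a₅ has just one choice, so a₅ = Wed. Strike Wed from a₂.
That leaves a₂ = Thu.

a₁=Sat, a₂=Thu, a₃=Tue, a₄=Mon, a₅=Wed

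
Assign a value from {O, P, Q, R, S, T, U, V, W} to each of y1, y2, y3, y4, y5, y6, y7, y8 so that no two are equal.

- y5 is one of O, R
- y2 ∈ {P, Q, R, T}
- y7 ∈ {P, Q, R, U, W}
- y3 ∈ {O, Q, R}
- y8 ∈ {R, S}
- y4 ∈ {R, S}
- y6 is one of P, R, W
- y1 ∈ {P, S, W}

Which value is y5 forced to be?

O

Among the 8 variables, T fits only y2 (and all 8 values in {O, P, Q, R, S, T, U, W} must be used), so y2 = T.
The 7 still-open variables draw from only 7 values {O, P, Q, R, S, U, W}, so each is used; only y7 can be U, hence y7 = U.
The 6 still-open variables draw from only 6 values {O, P, Q, R, S, W}, so each is used; only y3 can be Q, hence y3 = Q.
Among the 5 still-open variables, O fits only y5 (and all 5 values in {O, P, R, S, W} must be used), so y5 = O.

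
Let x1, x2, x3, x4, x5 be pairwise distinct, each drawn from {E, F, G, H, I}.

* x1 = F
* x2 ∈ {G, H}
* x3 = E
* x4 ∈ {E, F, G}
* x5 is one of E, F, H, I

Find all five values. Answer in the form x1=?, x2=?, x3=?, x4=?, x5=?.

x1 must be F (only option left). Eliminate F elsewhere: x4, x5.
x3 must be E (only option left). Eliminate E elsewhere: x4, x5.
That leaves x4 = G. Strike G from x2.
That leaves x2 = H. Strike H from x5.
x5's domain is down to {I}, so x5 = I.

x1=F, x2=H, x3=E, x4=G, x5=I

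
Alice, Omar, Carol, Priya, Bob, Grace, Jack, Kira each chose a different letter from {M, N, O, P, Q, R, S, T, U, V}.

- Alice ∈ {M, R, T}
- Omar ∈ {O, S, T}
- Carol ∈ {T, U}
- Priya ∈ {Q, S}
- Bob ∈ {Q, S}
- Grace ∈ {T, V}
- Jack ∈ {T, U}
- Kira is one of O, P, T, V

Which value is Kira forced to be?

P

Carol and Jack share exactly the 2 values {T, U}; by pigeonhole those values go to them, so strike T, U from Alice, Omar, Grace, Kira.
Grace has just one choice, so Grace = V. Strike V from Kira.
Priya and Bob between them cover only {Q, S} — a naked pair. Remove those values from Omar.
Omar's domain is down to {O}, so Omar = O. Remove O from Kira.
So Kira = P.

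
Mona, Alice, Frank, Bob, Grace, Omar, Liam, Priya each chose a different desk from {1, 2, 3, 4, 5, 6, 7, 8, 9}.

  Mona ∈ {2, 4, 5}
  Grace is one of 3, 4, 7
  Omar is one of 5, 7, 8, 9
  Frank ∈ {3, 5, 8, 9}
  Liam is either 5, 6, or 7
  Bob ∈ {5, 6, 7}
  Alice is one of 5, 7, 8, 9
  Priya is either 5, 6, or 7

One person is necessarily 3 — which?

The 8 variables draw from only 8 values {2, 3, 4, 5, 6, 7, 8, 9}, so each is used; only Mona can be 2, hence Mona = 2.
The 7 still-open variables draw from only 7 values {3, 4, 5, 6, 7, 8, 9}, so each is used; only Grace can be 4, hence Grace = 4.
Among the 6 still-open variables, 3 fits only Frank (and all 6 values in {3, 5, 6, 7, 8, 9} must be used), so Frank = 3.

Frank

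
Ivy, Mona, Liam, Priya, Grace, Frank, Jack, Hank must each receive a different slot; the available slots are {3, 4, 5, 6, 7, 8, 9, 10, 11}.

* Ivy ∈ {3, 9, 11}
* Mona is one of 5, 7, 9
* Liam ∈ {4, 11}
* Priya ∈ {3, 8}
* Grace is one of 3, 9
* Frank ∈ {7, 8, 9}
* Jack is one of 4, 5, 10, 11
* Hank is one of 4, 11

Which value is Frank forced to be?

The 8 variables draw from only 8 values {3, 4, 5, 7, 8, 9, 10, 11}, so each is used; only Jack can be 10, hence Jack = 10.
The 7 still-open variables together cover exactly {3, 4, 5, 7, 8, 9, 11} — 7 values for 7 variables — and 5 appears only in Mona's list, so Mona = 5.
The 6 still-open variables draw from only 6 values {3, 4, 7, 8, 9, 11}, so each is used; only Frank can be 7, hence Frank = 7.

7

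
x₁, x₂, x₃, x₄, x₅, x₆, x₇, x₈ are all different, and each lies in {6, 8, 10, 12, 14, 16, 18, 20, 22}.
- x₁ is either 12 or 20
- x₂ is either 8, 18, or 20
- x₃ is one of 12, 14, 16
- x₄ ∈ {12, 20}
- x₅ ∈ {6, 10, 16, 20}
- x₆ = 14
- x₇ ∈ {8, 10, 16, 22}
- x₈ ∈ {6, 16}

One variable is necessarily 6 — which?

x₆ has just one choice, so x₆ = 14. Strike 14 from x₃.
x₁ and x₄ between them cover only {12, 20} — a naked pair. Remove those values from x₂, x₃, x₅.
x₃ has just one choice, so x₃ = 16. Remove 16 from x₅, x₇, x₈.

x₈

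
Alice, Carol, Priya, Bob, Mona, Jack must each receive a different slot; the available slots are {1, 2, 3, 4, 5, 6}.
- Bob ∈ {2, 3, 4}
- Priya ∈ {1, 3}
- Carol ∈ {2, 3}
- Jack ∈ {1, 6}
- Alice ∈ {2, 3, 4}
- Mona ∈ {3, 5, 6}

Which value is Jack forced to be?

6

The 6 variables together cover exactly {1, 2, 3, 4, 5, 6} — 6 values for 6 variables — and 5 appears only in Mona's list, so Mona = 5.
Among the 5 still-open variables, 6 fits only Jack (and all 5 values in {1, 2, 3, 4, 6} must be used), so Jack = 6.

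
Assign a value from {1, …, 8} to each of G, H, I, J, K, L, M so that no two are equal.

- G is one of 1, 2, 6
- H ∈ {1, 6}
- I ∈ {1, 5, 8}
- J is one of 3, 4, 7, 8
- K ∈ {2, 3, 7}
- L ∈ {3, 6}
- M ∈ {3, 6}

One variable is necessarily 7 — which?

K

L and M between them cover only {3, 6} — a naked pair. Remove those values from G, H, J, K.
That leaves H = 1. Eliminate 1 elsewhere: G, I.
G has just one choice, so G = 2. Remove 2 from K.
So 7 goes to K.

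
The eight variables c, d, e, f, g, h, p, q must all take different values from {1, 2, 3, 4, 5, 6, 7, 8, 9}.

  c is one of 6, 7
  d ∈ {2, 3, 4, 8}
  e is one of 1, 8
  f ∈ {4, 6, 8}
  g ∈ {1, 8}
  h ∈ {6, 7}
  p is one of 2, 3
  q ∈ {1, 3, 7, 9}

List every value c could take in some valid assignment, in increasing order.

6, 7

Among the 8 variables, 9 fits only q (and all 8 values in {1, 2, 3, 4, 6, 7, 8, 9} must be used), so q = 9.
c and h share exactly the 2 values {6, 7}; by pigeonhole those values go to them, so strike 6, 7 from f.
e and g share exactly the 2 values {1, 8}; by pigeonhole those values go to them, so strike 1, 8 from d, f.
f has just one choice, so f = 4. Strike 4 from d.
No further eliminations apply; c can still be any of 6, 7.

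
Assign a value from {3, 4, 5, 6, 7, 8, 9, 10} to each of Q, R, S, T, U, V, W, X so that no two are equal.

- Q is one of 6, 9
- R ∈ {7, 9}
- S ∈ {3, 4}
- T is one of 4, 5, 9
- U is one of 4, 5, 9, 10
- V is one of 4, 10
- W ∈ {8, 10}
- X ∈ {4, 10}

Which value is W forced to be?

The 8 variables together cover exactly {3, 4, 5, 6, 7, 8, 9, 10} — 8 values for 8 variables — and 3 appears only in S's list, so S = 3.
The 7 still-open variables draw from only 7 values {4, 5, 6, 7, 8, 9, 10}, so each is used; only Q can be 6, hence Q = 6.
Among the 6 still-open variables, 7 fits only R (and all 6 values in {4, 5, 7, 8, 9, 10} must be used), so R = 7.
The 5 still-open variables together cover exactly {4, 5, 8, 9, 10} — 5 values for 5 variables — and 8 appears only in W's list, so W = 8.

8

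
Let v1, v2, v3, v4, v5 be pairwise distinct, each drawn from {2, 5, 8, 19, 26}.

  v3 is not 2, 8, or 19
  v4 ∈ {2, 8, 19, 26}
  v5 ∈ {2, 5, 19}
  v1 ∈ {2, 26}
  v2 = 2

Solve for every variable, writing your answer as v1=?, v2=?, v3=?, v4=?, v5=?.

v1=26, v2=2, v3=5, v4=8, v5=19

v2's domain is down to {2}, so v2 = 2. Strike 2 from v1, v4, v5.
v1 has just one choice, so v1 = 26. Strike 26 from v3, v4.
That leaves v3 = 5. Eliminate 5 elsewhere: v5.
v5's domain is down to {19}, so v5 = 19. Strike 19 from v4.
v4 has just one choice, so v4 = 8.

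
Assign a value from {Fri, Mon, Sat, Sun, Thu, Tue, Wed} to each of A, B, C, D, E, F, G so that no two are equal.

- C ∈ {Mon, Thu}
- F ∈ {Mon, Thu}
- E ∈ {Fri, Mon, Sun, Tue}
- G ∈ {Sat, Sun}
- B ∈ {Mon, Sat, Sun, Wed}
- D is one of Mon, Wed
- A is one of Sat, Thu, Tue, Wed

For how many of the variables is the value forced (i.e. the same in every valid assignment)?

3

The 7 variables draw from only 7 values {Fri, Mon, Sat, Sun, Thu, Tue, Wed}, so each is used; only E can be Fri, hence E = Fri.
The 6 still-open variables together cover exactly {Mon, Sat, Sun, Thu, Tue, Wed} — 6 values for 6 variables — and Tue appears only in A's list, so A = Tue.
The 2 variables C and F are confined to {Mon, Thu}, which locks those values in; drop them from B, D.
D has just one choice, so D = Wed. Eliminate Wed elsewhere: B.
Determined: A=Tue, D=Wed, E=Fri. The other variables each still have more than one consistent value. That makes 3.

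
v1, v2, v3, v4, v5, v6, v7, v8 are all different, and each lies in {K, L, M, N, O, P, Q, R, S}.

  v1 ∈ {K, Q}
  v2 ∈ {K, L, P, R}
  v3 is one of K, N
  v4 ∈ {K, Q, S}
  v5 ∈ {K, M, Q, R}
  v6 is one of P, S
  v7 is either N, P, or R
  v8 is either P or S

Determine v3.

The 8 variables together cover exactly {K, L, M, N, P, Q, R, S} — 8 values for 8 variables — and L appears only in v2's list, so v2 = L.
The 7 still-open variables together cover exactly {K, M, N, P, Q, R, S} — 7 values for 7 variables — and M appears only in v5's list, so v5 = M.
The 6 still-open variables together cover exactly {K, N, P, Q, R, S} — 6 values for 6 variables — and R appears only in v7's list, so v7 = R.
The 5 still-open variables together cover exactly {K, N, P, Q, S} — 5 values for 5 variables — and N appears only in v3's list, so v3 = N.

N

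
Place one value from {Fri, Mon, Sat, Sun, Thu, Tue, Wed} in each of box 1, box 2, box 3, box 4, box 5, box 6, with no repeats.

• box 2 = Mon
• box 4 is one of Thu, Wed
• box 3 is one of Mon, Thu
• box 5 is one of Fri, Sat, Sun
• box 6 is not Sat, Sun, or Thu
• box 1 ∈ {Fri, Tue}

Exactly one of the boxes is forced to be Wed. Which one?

box 2 must be Mon (only option left). Remove Mon from box 3, box 6.
box 3's domain is down to {Thu}, so box 3 = Thu. Strike Thu from box 4.
So Wed goes to box 4.

box 4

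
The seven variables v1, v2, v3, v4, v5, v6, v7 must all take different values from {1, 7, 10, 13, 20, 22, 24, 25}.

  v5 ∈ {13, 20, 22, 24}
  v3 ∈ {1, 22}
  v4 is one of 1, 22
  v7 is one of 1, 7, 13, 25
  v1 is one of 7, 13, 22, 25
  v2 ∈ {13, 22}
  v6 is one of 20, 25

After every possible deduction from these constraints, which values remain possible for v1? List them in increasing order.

7, 25

The 7 variables together cover exactly {1, 7, 13, 20, 22, 24, 25} — 7 values for 7 variables — and 24 appears only in v5's list, so v5 = 24.
The 6 still-open variables draw from only 6 values {1, 7, 13, 20, 22, 25}, so each is used; only v6 can be 20, hence v6 = 20.
The 2 variables v3 and v4 are confined to {1, 22}, which locks those values in; drop them from v1, v2, v7.
v2 has just one choice, so v2 = 13. Remove 13 from v1, v7.
No further eliminations apply; v1 can still be any of 7, 25.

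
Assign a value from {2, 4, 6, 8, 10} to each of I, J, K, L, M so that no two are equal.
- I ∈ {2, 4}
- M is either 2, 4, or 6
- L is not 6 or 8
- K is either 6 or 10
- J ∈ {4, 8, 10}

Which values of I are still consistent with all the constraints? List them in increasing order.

2, 4

The 5 variables together cover exactly {2, 4, 6, 8, 10} — 5 values for 5 variables — and 8 appears only in J's list, so J = 8.
No further eliminations apply; I can still be any of 2, 4.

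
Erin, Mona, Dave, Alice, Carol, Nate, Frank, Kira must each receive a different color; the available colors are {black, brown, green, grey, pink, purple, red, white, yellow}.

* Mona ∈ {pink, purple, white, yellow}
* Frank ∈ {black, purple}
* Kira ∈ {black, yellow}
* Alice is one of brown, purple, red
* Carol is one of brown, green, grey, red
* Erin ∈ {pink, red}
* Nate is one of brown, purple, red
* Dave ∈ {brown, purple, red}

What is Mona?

white

Dave, Alice, Nate share exactly the 3 values {brown, purple, red}; by pigeonhole those values go to them, so strike brown, purple, red from Erin, Mona, Carol, Frank.
Erin's domain is down to {pink}, so Erin = pink. So Mona can't be pink.
Frank's domain is down to {black}, so Frank = black. So Kira can't be black.
Kira has just one choice, so Kira = yellow. Eliminate yellow elsewhere: Mona.
So Mona = white.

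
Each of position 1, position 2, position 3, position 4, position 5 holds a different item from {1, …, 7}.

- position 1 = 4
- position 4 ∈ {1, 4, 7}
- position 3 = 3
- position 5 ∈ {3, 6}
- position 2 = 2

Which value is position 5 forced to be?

position 1 must be 4 (only option left). Remove 4 from position 4.
position 2 has just one choice, so position 2 = 2.
position 3's domain is down to {3}, so position 3 = 3. Remove 3 from position 5.
So position 5 = 6.

6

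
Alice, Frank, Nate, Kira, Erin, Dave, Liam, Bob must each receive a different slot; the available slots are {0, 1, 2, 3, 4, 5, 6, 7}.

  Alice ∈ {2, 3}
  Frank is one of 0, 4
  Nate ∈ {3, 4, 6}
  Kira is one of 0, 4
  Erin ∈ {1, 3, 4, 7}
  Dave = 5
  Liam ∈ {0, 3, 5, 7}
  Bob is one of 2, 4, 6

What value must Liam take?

7

Dave has just one choice, so Dave = 5. So Liam can't be 5.
The 7 still-open variables draw from only 7 values {0, 1, 2, 3, 4, 6, 7}, so each is used; only Erin can be 1, hence Erin = 1.
The 6 still-open variables draw from only 6 values {0, 2, 3, 4, 6, 7}, so each is used; only Liam can be 7, hence Liam = 7.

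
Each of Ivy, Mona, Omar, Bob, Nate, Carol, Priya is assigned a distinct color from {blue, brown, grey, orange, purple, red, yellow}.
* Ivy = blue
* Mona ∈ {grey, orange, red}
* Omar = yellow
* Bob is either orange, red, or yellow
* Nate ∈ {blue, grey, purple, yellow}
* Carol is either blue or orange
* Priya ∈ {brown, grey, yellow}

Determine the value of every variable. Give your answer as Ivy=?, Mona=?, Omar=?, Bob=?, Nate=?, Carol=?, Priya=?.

Ivy=blue, Mona=grey, Omar=yellow, Bob=red, Nate=purple, Carol=orange, Priya=brown

Ivy's domain is down to {blue}, so Ivy = blue. So Nate, Carol can't be blue.
Omar must be yellow (only option left). Strike yellow from Bob, Nate, Priya.
Carol has just one choice, so Carol = orange. So Mona, Bob can't be orange.
Bob has just one choice, so Bob = red. Strike red from Mona.
That leaves Mona = grey. Eliminate grey elsewhere: Nate, Priya.
Nate's domain is down to {purple}, so Nate = purple.
Priya must be brown (only option left).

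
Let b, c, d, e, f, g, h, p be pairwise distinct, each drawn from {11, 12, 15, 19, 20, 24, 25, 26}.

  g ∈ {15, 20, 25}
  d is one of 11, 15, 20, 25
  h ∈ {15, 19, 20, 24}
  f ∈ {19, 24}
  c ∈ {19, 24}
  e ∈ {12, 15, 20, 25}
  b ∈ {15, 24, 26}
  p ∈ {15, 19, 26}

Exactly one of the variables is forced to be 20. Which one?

Among the 8 variables, 11 fits only d (and all 8 values in {11, 12, 15, 19, 20, 24, 25, 26} must be used), so d = 11.
The 7 still-open variables draw from only 7 values {12, 15, 19, 20, 24, 25, 26}, so each is used; only e can be 12, hence e = 12.
Among the 6 still-open variables, 25 fits only g (and all 6 values in {15, 19, 20, 24, 25, 26} must be used), so g = 25.
The 5 still-open variables together cover exactly {15, 19, 20, 24, 26} — 5 values for 5 variables — and 20 appears only in h's list, so h = 20.

h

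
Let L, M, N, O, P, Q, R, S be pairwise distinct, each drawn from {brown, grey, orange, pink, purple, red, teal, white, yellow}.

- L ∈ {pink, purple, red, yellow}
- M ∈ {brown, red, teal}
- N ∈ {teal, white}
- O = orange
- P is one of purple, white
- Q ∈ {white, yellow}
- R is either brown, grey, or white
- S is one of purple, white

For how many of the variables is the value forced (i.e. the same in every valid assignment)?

3

O has just one choice, so O = orange.
The 2 variables P and S are confined to {purple, white}, which locks those values in; drop them from L, N, Q, R.
N must be teal (only option left). So M can't be teal.
Q's domain is down to {yellow}, so Q = yellow. Remove yellow from L.
Determined: N=teal, O=orange, Q=yellow. The other variables each still have more than one consistent value. That makes 3.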